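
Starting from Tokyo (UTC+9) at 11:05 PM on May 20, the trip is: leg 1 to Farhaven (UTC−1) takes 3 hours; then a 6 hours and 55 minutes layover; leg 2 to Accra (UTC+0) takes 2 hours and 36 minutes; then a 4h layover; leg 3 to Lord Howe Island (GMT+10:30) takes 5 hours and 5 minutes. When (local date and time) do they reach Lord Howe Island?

10:11 PM on May 21

Convert departure to UTC: 11:05 PM − 9:00 = 2:05 PM UTC on May 20.
Add 3 hours leg 1 → 5:05 PM UTC.
Add 6 hours and 55 minutes layover in Farhaven → 12:00 AM UTC (May 21).
Add 2 hours and 36 minutes leg 2 → 2:36 AM UTC.
Add 4 hours layover in Accra → 6:36 AM UTC.
Add 5 hours 5 minutes leg 3 → 11:41 AM UTC.
Lord Howe Island is UTC+10:30, so local arrival = 11:41 AM + 10:30 = 10:11 PM on May 21.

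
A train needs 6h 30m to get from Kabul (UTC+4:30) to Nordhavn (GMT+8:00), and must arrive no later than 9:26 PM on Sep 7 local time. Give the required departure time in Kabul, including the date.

11:26 AM on September 7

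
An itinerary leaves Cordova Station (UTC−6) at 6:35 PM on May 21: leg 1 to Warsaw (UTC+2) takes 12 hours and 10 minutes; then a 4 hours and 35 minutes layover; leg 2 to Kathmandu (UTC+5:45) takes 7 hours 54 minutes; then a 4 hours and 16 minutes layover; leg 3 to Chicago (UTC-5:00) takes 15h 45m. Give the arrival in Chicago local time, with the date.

Convert departure to UTC: 6:35 PM + 6:00 = 12:35 AM UTC on May 22.
Add 12 hours 10 minutes leg 1 → 12:45 PM UTC.
Add 4 hours and 35 minutes layover in Warsaw → 5:20 PM UTC.
Add 7 hours 54 minutes leg 2 → 1:14 AM UTC (May 23).
Add 4 hours 16 minutes layover in Kathmandu → 5:30 AM UTC.
Add 15 hours and 45 minutes leg 3 → 9:15 PM UTC.
Chicago is UTC−5:00, so local arrival = 9:15 PM − 5:00 = 4:15 PM on May 23.

4:15 PM on May 23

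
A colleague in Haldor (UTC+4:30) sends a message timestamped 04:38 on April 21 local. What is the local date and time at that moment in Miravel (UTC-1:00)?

In UTC: 04:38 − 4:30 = 00:08 on Apr 21.
Miravel is UTC−1:00: 00:08 − 1:00 = 23:08 on Apr 20.

23:08 on April 20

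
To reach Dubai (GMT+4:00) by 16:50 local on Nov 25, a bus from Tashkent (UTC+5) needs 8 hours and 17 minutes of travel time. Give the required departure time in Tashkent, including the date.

09:33 on November 25

Target arrival in UTC: 16:50 − 4:00 = 12:50 on Nov 25.
Subtract 8 hours and 17 minutes → departure 04:33 UTC on Nov 25.
Tashkent is UTC+5:00: 04:33 + 5:00 = 09:33 on Nov 25.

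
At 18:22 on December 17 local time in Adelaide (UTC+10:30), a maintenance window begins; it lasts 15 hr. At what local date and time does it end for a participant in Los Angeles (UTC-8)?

14:52 on Dec 17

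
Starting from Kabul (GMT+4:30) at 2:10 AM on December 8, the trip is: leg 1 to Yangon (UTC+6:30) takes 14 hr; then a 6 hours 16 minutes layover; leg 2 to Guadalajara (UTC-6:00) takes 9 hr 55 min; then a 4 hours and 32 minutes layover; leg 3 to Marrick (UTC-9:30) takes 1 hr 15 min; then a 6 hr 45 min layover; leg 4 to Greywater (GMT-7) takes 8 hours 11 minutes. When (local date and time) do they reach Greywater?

Convert departure to UTC: 2:10 AM − 4:30 = 9:40 PM UTC on Dec 7.
Add 14 hours leg 1 → 11:40 AM UTC (Dec 8).
Add 6 hours and 16 minutes layover in Yangon → 5:56 PM UTC.
Add 9 hours 55 minutes leg 2 → 3:51 AM UTC (Dec 9).
Add 4 hours and 32 minutes layover in Guadalajara → 8:23 AM UTC.
Add 1 hour 15 minutes leg 3 → 9:38 AM UTC.
Add 6 hours and 45 minutes layover in Marrick → 4:23 PM UTC.
Add 8 hours 11 minutes leg 4 → 12:34 AM UTC (Dec 10).
Greywater is UTC−7:00, so local arrival = 12:34 AM − 7:00 = 5:34 PM on Dec 9.

5:34 PM on December 9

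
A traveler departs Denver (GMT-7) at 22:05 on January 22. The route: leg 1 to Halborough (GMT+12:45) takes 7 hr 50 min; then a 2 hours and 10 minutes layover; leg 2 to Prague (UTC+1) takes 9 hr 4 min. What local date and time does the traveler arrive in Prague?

01:09 on Jan 24

Convert departure to UTC: 22:05 + 7:00 = 05:05 UTC on Jan 23.
Add 7 hours 50 minutes leg 1 → 12:55 UTC.
Add 2 hours and 10 minutes layover in Halborough → 15:05 UTC.
Add 9 hours 4 minutes leg 2 → 00:09 UTC (Jan 24).
Prague is UTC+1:00, so local arrival = 00:09 + 1:00 = 01:09 on Jan 24.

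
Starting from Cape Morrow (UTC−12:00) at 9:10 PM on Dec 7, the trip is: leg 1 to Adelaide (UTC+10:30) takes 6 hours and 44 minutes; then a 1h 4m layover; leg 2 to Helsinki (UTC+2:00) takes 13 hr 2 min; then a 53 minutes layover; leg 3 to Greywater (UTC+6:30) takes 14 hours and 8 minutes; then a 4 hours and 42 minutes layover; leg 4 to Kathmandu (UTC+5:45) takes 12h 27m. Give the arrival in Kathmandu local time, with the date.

7:55 PM on December 10

Convert departure to UTC: 9:10 PM + 12:00 = 9:10 AM UTC on Dec 8.
Add 6 hours and 44 minutes leg 1 → 3:54 PM UTC.
Add 1 hour 4 minutes layover in Adelaide → 4:58 PM UTC.
Add 13 hours and 2 minutes leg 2 → 6:00 AM UTC (Dec 9).
Add 53 minutes layover in Helsinki → 6:53 AM UTC.
Add 14 hours 8 minutes leg 3 → 9:01 PM UTC.
Add 4 hours 42 minutes layover in Greywater → 1:43 AM UTC (Dec 10).
Add 12 hours 27 minutes leg 4 → 2:10 PM UTC.
Kathmandu is UTC+5:45, so local arrival = 2:10 PM + 5:45 = 7:55 PM on Dec 10.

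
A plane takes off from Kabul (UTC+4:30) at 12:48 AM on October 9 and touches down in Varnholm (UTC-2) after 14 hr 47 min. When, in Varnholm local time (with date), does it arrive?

9:05 AM on Oct 9

Convert departure to UTC: 12:48 AM − 4:30 = 8:18 PM UTC on Oct 8.
Add 14 hours and 47 minutes travel time → 11:05 AM UTC (Oct 9).
Varnholm is UTC−2:00, so local arrival = 11:05 AM − 2:00 = 9:05 AM on Oct 9.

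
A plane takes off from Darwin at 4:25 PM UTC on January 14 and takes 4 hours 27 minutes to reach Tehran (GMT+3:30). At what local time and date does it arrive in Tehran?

Departure is given in UTC: 4:25 PM on Jan 14.
Add 4 hours 27 minutes → 8:52 PM UTC.
Tehran is UTC+3:30: 8:52 PM + 3:30 = 12:22 AM on Jan 15.

12:22 AM on Jan 15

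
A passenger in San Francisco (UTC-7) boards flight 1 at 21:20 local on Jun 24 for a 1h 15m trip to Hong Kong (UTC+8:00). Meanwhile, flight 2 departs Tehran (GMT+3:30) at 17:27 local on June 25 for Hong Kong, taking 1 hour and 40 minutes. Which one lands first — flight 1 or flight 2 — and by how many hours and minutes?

Flight 1 in UTC: 21:20 + 7:00 = 04:20 on Jun 25.
+1 hour and 15 minutes → arrive 05:35 UTC on Jun 25.
Flight 2 in UTC: 17:27 − 3:30 = 13:57 on Jun 25.
+1 hour and 40 minutes → arrive 15:37 UTC on Jun 25.
Flight 1 lands earlier by 10 hours 2 minutes.

the first, by 10 hours 2 minutes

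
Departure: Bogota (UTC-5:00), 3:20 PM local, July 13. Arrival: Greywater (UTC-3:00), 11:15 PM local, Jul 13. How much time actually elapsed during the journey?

Departure in UTC: 3:20 PM + 5:00 = 8:20 PM on Jul 13.
Arrival in UTC: 11:15 PM + 3:00 = 2:15 AM on Jul 14.
Elapsed = 2:15 AM − 8:20 PM (+1 day) = 5 hours 55 minutes.

5 hours 55 minutes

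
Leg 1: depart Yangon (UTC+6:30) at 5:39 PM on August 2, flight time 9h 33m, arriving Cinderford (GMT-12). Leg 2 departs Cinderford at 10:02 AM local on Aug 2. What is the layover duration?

1 hour 20 minutes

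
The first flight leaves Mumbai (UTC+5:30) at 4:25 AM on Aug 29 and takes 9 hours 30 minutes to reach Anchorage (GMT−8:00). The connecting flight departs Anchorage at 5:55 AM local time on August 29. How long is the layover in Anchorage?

5 hours 30 minutes

Convert departure to UTC: 4:25 AM − 5:30 = 10:55 PM UTC on Aug 28.
Add 9 hours 30 minutes flight time → 8:25 AM UTC (Aug 29).
Anchorage is UTC−8:00, so local arrival = 8:25 AM − 8:00 = 12:25 AM on Aug 29.
Layover = 5:55 AM − 12:25 AM = 5 hours 30 minutes.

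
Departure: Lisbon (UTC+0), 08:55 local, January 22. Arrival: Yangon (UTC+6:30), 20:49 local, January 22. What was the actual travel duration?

5 hours 24 minutes

Yangon is 6:30 ahead of Lisbon.
Clock-face elapsed time (ignoring zones) is 11 hours 54 minutes.
Actual elapsed = 11 hours 54 minutes − 6:30 = 5 hours 24 minutes.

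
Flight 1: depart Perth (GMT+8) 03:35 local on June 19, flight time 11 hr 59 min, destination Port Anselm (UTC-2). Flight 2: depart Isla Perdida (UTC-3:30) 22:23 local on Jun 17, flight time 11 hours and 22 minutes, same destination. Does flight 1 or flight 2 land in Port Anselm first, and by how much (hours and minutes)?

Flight 1 in UTC: 03:35 − 8:00 = 19:35 on Jun 18.
+11 hours 59 minutes → arrive 07:34 UTC on Jun 19.
Flight 2 in UTC: 22:23 + 3:30 = 01:53 on Jun 18.
+11 hours 22 minutes → arrive 13:15 UTC on Jun 18.
Flight 2 lands earlier by 18 hours 19 minutes.

the second, by 18 hours 19 minutes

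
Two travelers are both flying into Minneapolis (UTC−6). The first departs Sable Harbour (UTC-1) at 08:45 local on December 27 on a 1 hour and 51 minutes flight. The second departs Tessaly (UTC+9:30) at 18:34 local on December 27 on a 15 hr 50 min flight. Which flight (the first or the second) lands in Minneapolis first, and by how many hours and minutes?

Flight 1 in UTC: 08:45 + 1:00 = 09:45 on Dec 27.
+1 hour and 51 minutes → arrive 11:36 UTC on Dec 27.
Flight 2 in UTC: 18:34 − 9:30 = 09:04 on Dec 27.
+15 hours 50 minutes → arrive 00:54 UTC on Dec 28.
Flight 1 lands earlier by 13 hours 18 minutes.

the first, by 13 hours 18 minutes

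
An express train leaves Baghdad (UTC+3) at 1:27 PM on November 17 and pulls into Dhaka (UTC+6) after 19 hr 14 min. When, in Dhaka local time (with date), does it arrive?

Convert departure to UTC: 1:27 PM − 3:00 = 10:27 AM UTC on Nov 17.
Add 19 hours and 14 minutes travel time → 5:41 AM UTC (Nov 18).
Dhaka is UTC+6:00, so local arrival = 5:41 AM + 6:00 = 11:41 AM on Nov 18.

11:41 AM on Nov 18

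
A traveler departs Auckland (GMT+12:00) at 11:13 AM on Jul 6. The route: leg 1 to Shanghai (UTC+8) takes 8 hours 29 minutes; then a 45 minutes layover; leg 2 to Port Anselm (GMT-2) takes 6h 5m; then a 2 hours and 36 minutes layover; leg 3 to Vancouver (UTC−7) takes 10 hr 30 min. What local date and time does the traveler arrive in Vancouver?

8:38 PM on July 6

Convert departure to UTC: 11:13 AM − 12:00 = 11:13 PM UTC on Jul 5.
Add 8 hours 29 minutes leg 1 → 7:42 AM UTC (Jul 6).
Add 45 minutes layover in Shanghai → 8:27 AM UTC.
Add 6 hours 5 minutes leg 2 → 2:32 PM UTC.
Add 2 hours 36 minutes layover in Port Anselm → 5:08 PM UTC.
Add 10 hours and 30 minutes leg 3 → 3:38 AM UTC (Jul 7).
Vancouver is UTC−7:00, so local arrival = 3:38 AM − 7:00 = 8:38 PM on Jul 6.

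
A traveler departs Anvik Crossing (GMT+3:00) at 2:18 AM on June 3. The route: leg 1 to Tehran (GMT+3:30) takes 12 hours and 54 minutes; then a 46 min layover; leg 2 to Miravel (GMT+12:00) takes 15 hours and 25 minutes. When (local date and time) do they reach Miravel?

Convert departure to UTC: 2:18 AM − 3:00 = 11:18 PM UTC on Jun 2.
Add 12 hours and 54 minutes leg 1 → 12:12 PM UTC (Jun 3).
Add 46 minutes layover in Tehran → 12:58 PM UTC.
Add 15 hours 25 minutes leg 2 → 4:23 AM UTC (Jun 4).
Miravel is UTC+12:00, so local arrival = 4:23 AM + 12:00 = 4:23 PM on Jun 4.

4:23 PM on Jun 4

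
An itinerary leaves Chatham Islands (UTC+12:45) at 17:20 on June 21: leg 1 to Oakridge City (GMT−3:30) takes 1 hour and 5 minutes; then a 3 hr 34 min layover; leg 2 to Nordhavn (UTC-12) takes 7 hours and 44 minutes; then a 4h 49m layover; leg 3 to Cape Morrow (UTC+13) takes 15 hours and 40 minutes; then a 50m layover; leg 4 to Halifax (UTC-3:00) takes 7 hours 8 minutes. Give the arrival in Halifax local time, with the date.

Convert departure to UTC: 17:20 − 12:45 = 04:35 UTC on Jun 21.
Add 1 hour and 5 minutes leg 1 → 05:40 UTC.
Add 3 hours and 34 minutes layover in Oakridge City → 09:14 UTC.
Add 7 hours and 44 minutes leg 2 → 16:58 UTC.
Add 4 hours 49 minutes layover in Nordhavn → 21:47 UTC.
Add 15 hours and 40 minutes leg 3 → 13:27 UTC (Jun 22).
Add 50 minutes layover in Cape Morrow → 14:17 UTC.
Add 7 hours 8 minutes leg 4 → 21:25 UTC.
Halifax is UTC−3:00, so local arrival = 21:25 − 3:00 = 18:25 on Jun 22.

18:25 on June 22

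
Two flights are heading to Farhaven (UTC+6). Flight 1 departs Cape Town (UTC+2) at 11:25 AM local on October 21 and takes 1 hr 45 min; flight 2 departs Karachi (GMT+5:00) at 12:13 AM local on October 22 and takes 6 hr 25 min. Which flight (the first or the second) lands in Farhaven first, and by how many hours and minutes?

the first, by 14 hours 28 minutes

Flight 1 in UTC: 11:25 AM − 2:00 = 9:25 AM on Oct 21.
+1 hour and 45 minutes → arrive 11:10 AM UTC on Oct 21.
Flight 2 in UTC: 12:13 AM − 5:00 = 7:13 PM on Oct 21.
+6 hours 25 minutes → arrive 1:38 AM UTC on Oct 22.
Flight 1 lands earlier by 14 hours 28 minutes.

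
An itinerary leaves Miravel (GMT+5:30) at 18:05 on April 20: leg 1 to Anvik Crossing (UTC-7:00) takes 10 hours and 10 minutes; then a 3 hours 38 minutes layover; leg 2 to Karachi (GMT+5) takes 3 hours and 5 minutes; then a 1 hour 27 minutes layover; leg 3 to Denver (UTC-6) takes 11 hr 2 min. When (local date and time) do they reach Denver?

Convert departure to UTC: 18:05 − 5:30 = 12:35 UTC on Apr 20.
Add 10 hours 10 minutes leg 1 → 22:45 UTC.
Add 3 hours 38 minutes layover in Anvik Crossing → 02:23 UTC (Apr 21).
Add 3 hours and 5 minutes leg 2 → 05:28 UTC.
Add 1 hour 27 minutes layover in Karachi → 06:55 UTC.
Add 11 hours and 2 minutes leg 3 → 17:57 UTC.
Denver is UTC−6:00, so local arrival = 17:57 − 6:00 = 11:57 on Apr 21.

11:57 on Apr 21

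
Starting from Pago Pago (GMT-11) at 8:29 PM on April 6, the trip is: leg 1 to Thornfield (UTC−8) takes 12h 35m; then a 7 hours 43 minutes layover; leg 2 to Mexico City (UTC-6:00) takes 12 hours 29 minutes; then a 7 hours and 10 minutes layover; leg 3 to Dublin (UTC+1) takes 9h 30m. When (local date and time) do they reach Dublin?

9:56 AM on Apr 9

Convert departure to UTC: 8:29 PM + 11:00 = 7:29 AM UTC on Apr 7.
Add 12 hours and 35 minutes leg 1 → 8:04 PM UTC.
Add 7 hours 43 minutes layover in Thornfield → 3:47 AM UTC (Apr 8).
Add 12 hours 29 minutes leg 2 → 4:16 PM UTC.
Add 7 hours and 10 minutes layover in Mexico City → 11:26 PM UTC.
Add 9 hours 30 minutes leg 3 → 8:56 AM UTC (Apr 9).
Dublin is UTC+1:00, so local arrival = 8:56 AM + 1:00 = 9:56 AM on Apr 9.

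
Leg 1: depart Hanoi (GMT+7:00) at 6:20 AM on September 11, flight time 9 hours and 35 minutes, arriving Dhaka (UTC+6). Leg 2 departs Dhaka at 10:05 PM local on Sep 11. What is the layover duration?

7 hours 10 minutes

Convert departure to UTC: 6:20 AM − 7:00 = 11:20 PM UTC on Sep 10.
Add 9 hours and 35 minutes flight time → 8:55 AM UTC (Sep 11).
Dhaka is UTC+6:00, so local arrival = 8:55 AM + 6:00 = 2:55 PM on Sep 11.
Layover = 10:05 PM − 2:55 PM = 7 hours 10 minutes.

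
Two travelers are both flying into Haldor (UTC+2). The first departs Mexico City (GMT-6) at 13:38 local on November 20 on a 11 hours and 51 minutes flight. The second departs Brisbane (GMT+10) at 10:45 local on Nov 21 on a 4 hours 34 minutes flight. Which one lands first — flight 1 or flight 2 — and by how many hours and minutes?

Flight 1 in UTC: 13:38 + 6:00 = 19:38 on Nov 20.
+11 hours 51 minutes → arrive 07:29 UTC on Nov 21.
Flight 2 in UTC: 10:45 − 10:00 = 00:45 on Nov 21.
+4 hours 34 minutes → arrive 05:19 UTC on Nov 21.
Flight 2 lands earlier by 2 hours 10 minutes.

the second, by 2 hours 10 minutes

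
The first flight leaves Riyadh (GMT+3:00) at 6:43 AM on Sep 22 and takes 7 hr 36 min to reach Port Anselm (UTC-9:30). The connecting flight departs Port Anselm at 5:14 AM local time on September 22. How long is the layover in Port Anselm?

3 hours 25 minutes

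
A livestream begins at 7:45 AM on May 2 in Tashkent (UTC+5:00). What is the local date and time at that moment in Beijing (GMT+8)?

In UTC: 7:45 AM − 5:00 = 2:45 AM on May 2.
Beijing is UTC+8:00: 2:45 AM + 8:00 = 10:45 AM on May 2.

10:45 AM on May 2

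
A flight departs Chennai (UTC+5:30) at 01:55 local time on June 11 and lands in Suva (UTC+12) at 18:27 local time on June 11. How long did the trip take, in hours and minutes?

10 hours 2 minutes

Departure in UTC: 01:55 − 5:30 = 20:25 on Jun 10.
Arrival in UTC: 18:27 − 12:00 = 06:27 on Jun 11.
Elapsed = 06:27 − 20:25 (+1 day) = 10 hours 2 minutes.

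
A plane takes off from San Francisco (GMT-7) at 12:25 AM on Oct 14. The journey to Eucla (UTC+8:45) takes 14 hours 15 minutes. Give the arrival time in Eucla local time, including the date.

6:25 AM on October 15

Eucla is 15:45 ahead of San Francisco.
After 14 hours 15 minutes it is 2:40 PM in San Francisco.
Shift by the zone difference: 2:40 PM + 15:45 = 6:25 AM on Oct 15 in Eucla.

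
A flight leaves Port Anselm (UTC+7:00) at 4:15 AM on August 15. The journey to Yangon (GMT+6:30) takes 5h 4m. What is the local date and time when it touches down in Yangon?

Convert departure to UTC: 4:15 AM − 7:00 = 9:15 PM UTC on Aug 14.
Add 5 hours 4 minutes travel time → 2:19 AM UTC (Aug 15).
Yangon is UTC+6:30, so local arrival = 2:19 AM + 6:30 = 8:49 AM on Aug 15.

8:49 AM on August 15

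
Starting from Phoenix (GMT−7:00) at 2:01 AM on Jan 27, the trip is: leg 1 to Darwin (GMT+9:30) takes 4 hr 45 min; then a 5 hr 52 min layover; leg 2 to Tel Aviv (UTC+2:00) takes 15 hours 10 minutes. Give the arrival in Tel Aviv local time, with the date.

12:48 PM on January 28

Convert departure to UTC: 2:01 AM + 7:00 = 9:01 AM UTC on Jan 27.
Add 4 hours 45 minutes leg 1 → 1:46 PM UTC.
Add 5 hours and 52 minutes layover in Darwin → 7:38 PM UTC.
Add 15 hours and 10 minutes leg 2 → 10:48 AM UTC (Jan 28).
Tel Aviv is UTC+2:00, so local arrival = 10:48 AM + 2:00 = 12:48 PM on Jan 28.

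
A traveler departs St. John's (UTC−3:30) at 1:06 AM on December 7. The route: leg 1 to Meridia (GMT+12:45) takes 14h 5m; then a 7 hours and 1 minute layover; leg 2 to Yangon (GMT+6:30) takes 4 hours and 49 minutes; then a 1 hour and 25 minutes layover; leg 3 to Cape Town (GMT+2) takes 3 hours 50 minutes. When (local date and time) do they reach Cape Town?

1:46 PM on Dec 8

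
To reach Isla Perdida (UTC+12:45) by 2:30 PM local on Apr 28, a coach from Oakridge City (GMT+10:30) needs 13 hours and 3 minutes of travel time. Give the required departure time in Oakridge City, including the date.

Target arrival in UTC: 2:30 PM − 12:45 = 1:45 AM on Apr 28.
Subtract 13 hours 3 minutes → departure 12:42 PM UTC on Apr 27.
Oakridge City is UTC+10:30: 12:42 PM + 10:30 = 11:12 PM on Apr 27.

11:12 PM on Apr 27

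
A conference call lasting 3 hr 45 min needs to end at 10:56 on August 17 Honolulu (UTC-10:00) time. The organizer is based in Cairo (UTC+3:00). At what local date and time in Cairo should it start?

20:11 on Aug 17

Target end time in UTC: 10:56 + 10:00 = 20:56 on Aug 17.
Subtract 3 hours and 45 minutes → start 17:11 UTC on Aug 17.
Cairo is UTC+3:00: 17:11 + 3:00 = 20:11 on Aug 17.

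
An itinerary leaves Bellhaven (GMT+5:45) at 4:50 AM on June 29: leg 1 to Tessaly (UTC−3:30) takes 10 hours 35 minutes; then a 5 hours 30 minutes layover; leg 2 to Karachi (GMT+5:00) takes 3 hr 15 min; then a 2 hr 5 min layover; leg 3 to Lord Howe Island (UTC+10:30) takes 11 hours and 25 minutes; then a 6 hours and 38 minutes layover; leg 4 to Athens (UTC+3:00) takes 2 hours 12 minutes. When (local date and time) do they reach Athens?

Convert departure to UTC: 4:50 AM − 5:45 = 11:05 PM UTC on Jun 28.
Add 10 hours 35 minutes leg 1 → 9:40 AM UTC (Jun 29).
Add 5 hours and 30 minutes layover in Tessaly → 3:10 PM UTC.
Add 3 hours 15 minutes leg 2 → 6:25 PM UTC.
Add 2 hours 5 minutes layover in Karachi → 8:30 PM UTC.
Add 11 hours 25 minutes leg 3 → 7:55 AM UTC (Jun 30).
Add 6 hours 38 minutes layover in Lord Howe Island → 2:33 PM UTC.
Add 2 hours and 12 minutes leg 4 → 4:45 PM UTC.
Athens is UTC+3:00, so local arrival = 4:45 PM + 3:00 = 7:45 PM on Jun 30.

7:45 PM on June 30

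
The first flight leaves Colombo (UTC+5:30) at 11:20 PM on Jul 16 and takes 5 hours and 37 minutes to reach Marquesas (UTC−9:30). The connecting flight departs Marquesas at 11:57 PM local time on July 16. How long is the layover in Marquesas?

10 hours

Convert departure to UTC: 11:20 PM − 5:30 = 5:50 PM UTC on Jul 16.
Add 5 hours 37 minutes flight time → 11:27 PM UTC.
Marquesas is UTC−9:30, so local arrival = 11:27 PM − 9:30 = 1:57 PM on Jul 16.
Layover = 11:57 PM − 1:57 PM = 10 hours.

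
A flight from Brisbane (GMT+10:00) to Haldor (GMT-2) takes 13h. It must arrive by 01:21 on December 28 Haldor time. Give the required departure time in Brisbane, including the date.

Target arrival in UTC: 01:21 + 2:00 = 03:21 on Dec 28.
Subtract 13 hours → departure 14:21 UTC on Dec 27.
Brisbane is UTC+10:00: 14:21 + 10:00 = 00:21 on Dec 28.

00:21 on December 28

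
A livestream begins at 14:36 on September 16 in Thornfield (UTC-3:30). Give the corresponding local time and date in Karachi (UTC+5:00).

23:06 on September 16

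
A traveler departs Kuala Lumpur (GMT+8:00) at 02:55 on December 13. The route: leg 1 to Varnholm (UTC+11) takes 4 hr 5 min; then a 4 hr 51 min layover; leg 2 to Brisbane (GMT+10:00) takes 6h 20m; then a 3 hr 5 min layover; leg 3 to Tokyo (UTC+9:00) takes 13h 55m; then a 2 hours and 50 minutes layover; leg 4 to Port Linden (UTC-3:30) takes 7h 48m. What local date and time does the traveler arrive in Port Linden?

Convert departure to UTC: 02:55 − 8:00 = 18:55 UTC on Dec 12.
Add 4 hours and 5 minutes leg 1 → 23:00 UTC.
Add 4 hours and 51 minutes layover in Varnholm → 03:51 UTC (Dec 13).
Add 6 hours and 20 minutes leg 2 → 10:11 UTC.
Add 3 hours and 5 minutes layover in Brisbane → 13:16 UTC.
Add 13 hours 55 minutes leg 3 → 03:11 UTC (Dec 14).
Add 2 hours 50 minutes layover in Tokyo → 06:01 UTC.
Add 7 hours 48 minutes leg 4 → 13:49 UTC.
Port Linden is UTC−3:30, so local arrival = 13:49 − 3:30 = 10:19 on Dec 14.

10:19 on December 14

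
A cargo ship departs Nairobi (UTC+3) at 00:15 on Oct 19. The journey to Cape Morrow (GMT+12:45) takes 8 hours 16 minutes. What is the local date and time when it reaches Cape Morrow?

18:16 on October 19

Cape Morrow is 9:45 ahead of Nairobi.
After 8 hours and 16 minutes it is 08:31 in Nairobi.
Shift by the zone difference: 08:31 + 9:45 = 18:16 on Oct 19 in Cape Morrow.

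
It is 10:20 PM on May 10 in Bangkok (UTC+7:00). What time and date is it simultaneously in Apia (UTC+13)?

In UTC: 10:20 PM − 7:00 = 3:20 PM on May 10.
Apia is UTC+13:00: 3:20 PM + 13:00 = 4:20 AM on May 11.

4:20 AM on May 11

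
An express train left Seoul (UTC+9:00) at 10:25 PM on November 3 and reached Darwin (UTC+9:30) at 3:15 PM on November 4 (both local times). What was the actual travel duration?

16 hours 20 minutes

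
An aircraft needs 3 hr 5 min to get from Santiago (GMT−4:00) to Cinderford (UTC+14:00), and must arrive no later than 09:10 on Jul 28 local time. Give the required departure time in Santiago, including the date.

Target arrival in UTC: 09:10 − 14:00 = 19:10 on Jul 27.
Subtract 3 hours 5 minutes → departure 16:05 UTC on Jul 27.
Santiago is UTC−4:00: 16:05 − 4:00 = 12:05 on Jul 27.

12:05 on July 27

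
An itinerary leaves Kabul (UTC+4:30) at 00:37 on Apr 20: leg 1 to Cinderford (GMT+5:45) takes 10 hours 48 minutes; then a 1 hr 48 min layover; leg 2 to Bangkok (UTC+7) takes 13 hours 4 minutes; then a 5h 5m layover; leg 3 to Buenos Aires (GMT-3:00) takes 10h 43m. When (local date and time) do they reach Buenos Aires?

10:35 on April 21

Convert departure to UTC: 00:37 − 4:30 = 20:07 UTC on Apr 19.
Add 10 hours 48 minutes leg 1 → 06:55 UTC (Apr 20).
Add 1 hour and 48 minutes layover in Cinderford → 08:43 UTC.
Add 13 hours 4 minutes leg 2 → 21:47 UTC.
Add 5 hours 5 minutes layover in Bangkok → 02:52 UTC (Apr 21).
Add 10 hours 43 minutes leg 3 → 13:35 UTC.
Buenos Aires is UTC−3:00, so local arrival = 13:35 − 3:00 = 10:35 on Apr 21.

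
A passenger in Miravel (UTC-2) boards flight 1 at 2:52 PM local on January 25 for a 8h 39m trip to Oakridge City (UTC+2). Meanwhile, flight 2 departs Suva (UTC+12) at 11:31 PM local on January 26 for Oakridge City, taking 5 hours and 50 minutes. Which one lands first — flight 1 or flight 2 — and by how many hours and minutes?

the first, by 15 hours 50 minutes

Flight 1 in UTC: 2:52 PM + 2:00 = 4:52 PM on Jan 25.
+8 hours 39 minutes → arrive 1:31 AM UTC on Jan 26.
Flight 2 in UTC: 11:31 PM − 12:00 = 11:31 AM on Jan 26.
+5 hours 50 minutes → arrive 5:21 PM UTC on Jan 26.
Flight 1 lands earlier by 15 hours 50 minutes.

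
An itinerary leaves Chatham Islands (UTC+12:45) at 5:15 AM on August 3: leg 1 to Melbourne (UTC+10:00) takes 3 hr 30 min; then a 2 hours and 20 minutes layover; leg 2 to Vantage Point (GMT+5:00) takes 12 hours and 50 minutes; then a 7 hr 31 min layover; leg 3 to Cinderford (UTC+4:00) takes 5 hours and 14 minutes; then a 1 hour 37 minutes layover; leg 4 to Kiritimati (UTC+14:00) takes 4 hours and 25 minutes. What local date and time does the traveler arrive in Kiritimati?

7:57 PM on August 4

Convert departure to UTC: 5:15 AM − 12:45 = 4:30 PM UTC on Aug 2.
Add 3 hours and 30 minutes leg 1 → 8:00 PM UTC.
Add 2 hours and 20 minutes layover in Melbourne → 10:20 PM UTC.
Add 12 hours and 50 minutes leg 2 → 11:10 AM UTC (Aug 3).
Add 7 hours and 31 minutes layover in Vantage Point → 6:41 PM UTC.
Add 5 hours 14 minutes leg 3 → 11:55 PM UTC.
Add 1 hour and 37 minutes layover in Cinderford → 1:32 AM UTC (Aug 4).
Add 4 hours 25 minutes leg 4 → 5:57 AM UTC.
Kiritimati is UTC+14:00, so local arrival = 5:57 AM + 14:00 = 7:57 PM on Aug 4.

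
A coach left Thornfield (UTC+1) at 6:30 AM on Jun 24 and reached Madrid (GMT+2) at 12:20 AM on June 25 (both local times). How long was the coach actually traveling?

16 hours 50 minutes

Departure in UTC: 6:30 AM − 1:00 = 5:30 AM on Jun 24.
Arrival in UTC: 12:20 AM − 2:00 = 10:20 PM on Jun 24.
Elapsed = 10:20 PM − 5:30 AM = 16 hours 50 minutes.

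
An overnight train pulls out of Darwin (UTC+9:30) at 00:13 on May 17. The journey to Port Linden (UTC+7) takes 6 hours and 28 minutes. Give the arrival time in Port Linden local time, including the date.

Convert departure to UTC: 00:13 − 9:30 = 14:43 UTC on May 16.
Add 6 hours and 28 minutes travel time → 21:11 UTC.
Port Linden is UTC+7:00, so local arrival = 21:11 + 7:00 = 04:11 on May 17.

04:11 on May 17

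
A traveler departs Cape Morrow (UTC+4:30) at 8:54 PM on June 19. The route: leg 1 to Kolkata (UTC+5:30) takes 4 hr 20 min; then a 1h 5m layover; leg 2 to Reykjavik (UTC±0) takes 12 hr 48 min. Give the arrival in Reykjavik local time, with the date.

10:37 AM on June 20

Convert departure to UTC: 8:54 PM − 4:30 = 4:24 PM UTC on Jun 19.
Add 4 hours 20 minutes leg 1 → 8:44 PM UTC.
Add 1 hour 5 minutes layover in Kolkata → 9:49 PM UTC.
Add 12 hours and 48 minutes leg 2 → 10:37 AM UTC (Jun 20).
Reykjavik is UTC+0, so local arrival is the same: 10:37 AM on Jun 20.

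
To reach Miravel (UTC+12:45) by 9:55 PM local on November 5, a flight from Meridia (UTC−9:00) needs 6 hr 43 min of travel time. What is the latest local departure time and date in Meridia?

Target arrival in UTC: 9:55 PM − 12:45 = 9:10 AM on Nov 5.
Subtract 6 hours and 43 minutes → departure 2:27 AM UTC on Nov 5.
Meridia is UTC−9:00: 2:27 AM − 9:00 = 5:27 PM on Nov 4.

5:27 PM on November 4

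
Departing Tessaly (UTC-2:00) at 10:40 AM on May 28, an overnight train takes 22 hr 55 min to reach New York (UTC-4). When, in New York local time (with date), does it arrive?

Convert departure to UTC: 10:40 AM + 2:00 = 12:40 PM UTC on May 28.
Add 22 hours and 55 minutes travel time → 11:35 AM UTC (May 29).
New York is UTC−4:00, so local arrival = 11:35 AM − 4:00 = 7:35 AM on May 29.

7:35 AM on May 29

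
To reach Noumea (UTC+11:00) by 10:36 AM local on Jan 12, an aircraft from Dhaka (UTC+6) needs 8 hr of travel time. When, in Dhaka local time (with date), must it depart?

9:36 PM on January 11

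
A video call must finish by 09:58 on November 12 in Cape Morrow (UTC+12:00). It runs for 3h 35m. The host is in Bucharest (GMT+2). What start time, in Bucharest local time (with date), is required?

Target end time in UTC: 09:58 − 12:00 = 21:58 on Nov 11.
Subtract 3 hours and 35 minutes → start 18:23 UTC on Nov 11.
Bucharest is UTC+2:00: 18:23 + 2:00 = 20:23 on Nov 11.

20:23 on Nov 11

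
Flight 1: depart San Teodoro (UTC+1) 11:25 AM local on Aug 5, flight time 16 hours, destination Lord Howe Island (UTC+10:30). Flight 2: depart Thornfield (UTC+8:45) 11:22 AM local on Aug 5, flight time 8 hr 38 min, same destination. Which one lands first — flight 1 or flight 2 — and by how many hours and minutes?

Flight 1 in UTC: 11:25 AM − 1:00 = 10:25 AM on Aug 5.
+16 hours → arrive 2:25 AM UTC on Aug 6.
Flight 2 in UTC: 11:22 AM − 8:45 = 2:37 AM on Aug 5.
+8 hours 38 minutes → arrive 11:15 AM UTC on Aug 5.
Flight 2 lands earlier by 15 hours 10 minutes.

the second, by 15 hours 10 minutes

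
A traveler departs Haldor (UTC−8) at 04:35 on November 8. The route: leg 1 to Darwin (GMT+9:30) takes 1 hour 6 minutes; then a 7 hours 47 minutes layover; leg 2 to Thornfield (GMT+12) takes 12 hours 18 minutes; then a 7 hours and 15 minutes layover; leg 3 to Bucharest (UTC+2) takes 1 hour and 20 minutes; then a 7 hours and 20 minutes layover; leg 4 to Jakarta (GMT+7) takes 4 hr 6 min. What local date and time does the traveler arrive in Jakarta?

12:47 on Nov 10

Convert departure to UTC: 04:35 + 8:00 = 12:35 UTC on Nov 8.
Add 1 hour 6 minutes leg 1 → 13:41 UTC.
Add 7 hours 47 minutes layover in Darwin → 21:28 UTC.
Add 12 hours 18 minutes leg 2 → 09:46 UTC (Nov 9).
Add 7 hours and 15 minutes layover in Thornfield → 17:01 UTC.
Add 1 hour 20 minutes leg 3 → 18:21 UTC.
Add 7 hours 20 minutes layover in Bucharest → 01:41 UTC (Nov 10).
Add 4 hours 6 minutes leg 4 → 05:47 UTC.
Jakarta is UTC+7:00, so local arrival = 05:47 + 7:00 = 12:47 on Nov 10.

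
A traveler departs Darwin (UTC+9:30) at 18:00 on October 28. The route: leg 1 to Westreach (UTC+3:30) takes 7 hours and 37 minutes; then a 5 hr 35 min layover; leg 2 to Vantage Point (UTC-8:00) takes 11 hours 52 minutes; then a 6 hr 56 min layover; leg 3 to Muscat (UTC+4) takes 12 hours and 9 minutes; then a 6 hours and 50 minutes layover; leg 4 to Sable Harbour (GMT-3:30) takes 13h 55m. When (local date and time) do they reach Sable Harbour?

21:54 on October 30

Convert departure to UTC: 18:00 − 9:30 = 08:30 UTC on Oct 28.
Add 7 hours and 37 minutes leg 1 → 16:07 UTC.
Add 5 hours 35 minutes layover in Westreach → 21:42 UTC.
Add 11 hours 52 minutes leg 2 → 09:34 UTC (Oct 29).
Add 6 hours and 56 minutes layover in Vantage Point → 16:30 UTC.
Add 12 hours 9 minutes leg 3 → 04:39 UTC (Oct 30).
Add 6 hours and 50 minutes layover in Muscat → 11:29 UTC.
Add 13 hours 55 minutes leg 4 → 01:24 UTC (Oct 31).
Sable Harbour is UTC−3:30, so local arrival = 01:24 − 3:30 = 21:54 on Oct 30.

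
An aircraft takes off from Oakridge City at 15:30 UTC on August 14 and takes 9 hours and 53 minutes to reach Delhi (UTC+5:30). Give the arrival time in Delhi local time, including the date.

Departure is given in UTC: 15:30 on Aug 14.
Add 9 hours and 53 minutes → 01:23 UTC (Aug 15).
Delhi is UTC+5:30: 01:23 + 5:30 = 06:53 on Aug 15.

06:53 on August 15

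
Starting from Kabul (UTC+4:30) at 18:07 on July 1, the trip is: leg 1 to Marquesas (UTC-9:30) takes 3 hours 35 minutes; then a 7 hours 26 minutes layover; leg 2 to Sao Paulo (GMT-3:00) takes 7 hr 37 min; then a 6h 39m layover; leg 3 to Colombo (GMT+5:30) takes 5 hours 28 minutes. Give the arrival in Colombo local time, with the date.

01:52 on July 3

Convert departure to UTC: 18:07 − 4:30 = 13:37 UTC on Jul 1.
Add 3 hours 35 minutes leg 1 → 17:12 UTC.
Add 7 hours and 26 minutes layover in Marquesas → 00:38 UTC (Jul 2).
Add 7 hours and 37 minutes leg 2 → 08:15 UTC.
Add 6 hours and 39 minutes layover in Sao Paulo → 14:54 UTC.
Add 5 hours 28 minutes leg 3 → 20:22 UTC.
Colombo is UTC+5:30, so local arrival = 20:22 + 5:30 = 01:52 on Jul 3.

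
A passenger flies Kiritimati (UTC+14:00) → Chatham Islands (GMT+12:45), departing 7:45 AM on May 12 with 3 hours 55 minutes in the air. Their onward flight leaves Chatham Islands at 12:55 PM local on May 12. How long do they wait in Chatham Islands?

Convert departure to UTC: 7:45 AM − 14:00 = 5:45 PM UTC on May 11.
Add 3 hours and 55 minutes flight time → 9:40 PM UTC.
Chatham Islands is UTC+12:45, so local arrival = 9:40 PM + 12:45 = 10:25 AM on May 12.
Layover = 12:55 PM − 10:25 AM = 2 hours 30 minutes.

2 hours 30 minutes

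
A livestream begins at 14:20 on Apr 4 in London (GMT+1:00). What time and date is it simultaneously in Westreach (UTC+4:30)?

Westreach is 3:30 ahead of London.
Shift by the zone difference: 14:20 + 3:30 = 17:50 on Apr 4 in Westreach.

17:50 on Apr 4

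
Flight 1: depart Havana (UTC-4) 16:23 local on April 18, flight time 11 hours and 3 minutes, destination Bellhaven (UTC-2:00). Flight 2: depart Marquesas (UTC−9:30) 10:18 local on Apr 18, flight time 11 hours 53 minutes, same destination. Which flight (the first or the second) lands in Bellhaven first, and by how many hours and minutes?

the first, by 15 minutes

Flight 1 in UTC: 16:23 + 4:00 = 20:23 on Apr 18.
+11 hours 3 minutes → arrive 07:26 UTC on Apr 19.
Flight 2 in UTC: 10:18 + 9:30 = 19:48 on Apr 18.
+11 hours and 53 minutes → arrive 07:41 UTC on Apr 19.
Flight 1 lands earlier by 15 minutes.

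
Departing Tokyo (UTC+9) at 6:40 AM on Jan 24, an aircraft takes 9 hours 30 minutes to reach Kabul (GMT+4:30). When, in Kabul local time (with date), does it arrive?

Convert departure to UTC: 6:40 AM − 9:00 = 9:40 PM UTC on Jan 23.
Add 9 hours 30 minutes travel time → 7:10 AM UTC (Jan 24).
Kabul is UTC+4:30, so local arrival = 7:10 AM + 4:30 = 11:40 AM on Jan 24.

11:40 AM on January 24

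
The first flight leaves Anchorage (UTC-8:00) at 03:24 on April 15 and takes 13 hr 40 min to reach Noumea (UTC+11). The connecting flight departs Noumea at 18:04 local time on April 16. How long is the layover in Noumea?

6 hours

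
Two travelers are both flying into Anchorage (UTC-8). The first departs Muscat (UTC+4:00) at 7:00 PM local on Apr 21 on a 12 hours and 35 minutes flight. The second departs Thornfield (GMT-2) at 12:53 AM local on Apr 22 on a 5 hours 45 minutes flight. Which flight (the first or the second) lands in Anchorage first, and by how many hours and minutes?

Flight 1 in UTC: 7:00 PM − 4:00 = 3:00 PM on Apr 21.
+12 hours and 35 minutes → arrive 3:35 AM UTC on Apr 22.
Flight 2 in UTC: 12:53 AM + 2:00 = 2:53 AM on Apr 22.
+5 hours 45 minutes → arrive 8:38 AM UTC on Apr 22.
Flight 1 lands earlier by 5 hours 3 minutes.

the first, by 5 hours 3 minutes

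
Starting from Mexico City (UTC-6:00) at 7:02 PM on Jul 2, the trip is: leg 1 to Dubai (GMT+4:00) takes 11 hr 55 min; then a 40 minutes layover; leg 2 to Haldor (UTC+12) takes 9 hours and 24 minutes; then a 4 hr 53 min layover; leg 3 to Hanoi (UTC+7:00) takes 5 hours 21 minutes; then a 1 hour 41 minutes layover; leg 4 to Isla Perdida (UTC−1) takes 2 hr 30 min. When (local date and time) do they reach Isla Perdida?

Convert departure to UTC: 7:02 PM + 6:00 = 1:02 AM UTC on Jul 3.
Add 11 hours 55 minutes leg 1 → 12:57 PM UTC.
Add 40 minutes layover in Dubai → 1:37 PM UTC.
Add 9 hours and 24 minutes leg 2 → 11:01 PM UTC.
Add 4 hours and 53 minutes layover in Haldor → 3:54 AM UTC (Jul 4).
Add 5 hours 21 minutes leg 3 → 9:15 AM UTC.
Add 1 hour 41 minutes layover in Hanoi → 10:56 AM UTC.
Add 2 hours and 30 minutes leg 4 → 1:26 PM UTC.
Isla Perdida is UTC−1:00, so local arrival = 1:26 PM − 1:00 = 12:26 PM on Jul 4.

12:26 PM on July 4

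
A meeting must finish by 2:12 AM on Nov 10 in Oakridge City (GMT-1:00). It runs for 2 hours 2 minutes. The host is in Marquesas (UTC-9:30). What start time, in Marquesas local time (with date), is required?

Target end time in UTC: 2:12 AM + 1:00 = 3:12 AM on Nov 10.
Subtract 2 hours and 2 minutes → start 1:10 AM UTC on Nov 10.
Marquesas is UTC−9:30: 1:10 AM − 9:30 = 3:40 PM on Nov 9.

3:40 PM on November 9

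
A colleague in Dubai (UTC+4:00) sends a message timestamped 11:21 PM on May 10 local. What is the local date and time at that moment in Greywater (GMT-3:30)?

In UTC: 11:21 PM − 4:00 = 7:21 PM on May 10.
Greywater is UTC−3:30: 7:21 PM − 3:30 = 3:51 PM on May 10.

3:51 PM on May 10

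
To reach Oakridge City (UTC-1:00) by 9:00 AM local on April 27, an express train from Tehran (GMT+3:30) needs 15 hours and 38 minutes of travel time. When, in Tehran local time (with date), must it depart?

9:52 PM on Apr 26

Target arrival in UTC: 9:00 AM + 1:00 = 10:00 AM on Apr 27.
Subtract 15 hours 38 minutes → departure 6:22 PM UTC on Apr 26.
Tehran is UTC+3:30: 6:22 PM + 3:30 = 9:52 PM on Apr 26.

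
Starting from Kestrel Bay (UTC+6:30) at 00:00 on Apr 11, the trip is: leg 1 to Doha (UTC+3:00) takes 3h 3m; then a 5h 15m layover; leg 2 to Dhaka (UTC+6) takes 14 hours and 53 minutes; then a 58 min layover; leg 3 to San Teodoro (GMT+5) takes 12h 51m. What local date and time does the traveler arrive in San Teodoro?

11:30 on April 12

Convert departure to UTC: 00:00 − 6:30 = 17:30 UTC on Apr 10.
Add 3 hours and 3 minutes leg 1 → 20:33 UTC.
Add 5 hours and 15 minutes layover in Doha → 01:48 UTC (Apr 11).
Add 14 hours 53 minutes leg 2 → 16:41 UTC.
Add 58 minutes layover in Dhaka → 17:39 UTC.
Add 12 hours and 51 minutes leg 3 → 06:30 UTC (Apr 12).
San Teodoro is UTC+5:00, so local arrival = 06:30 + 5:00 = 11:30 on Apr 12.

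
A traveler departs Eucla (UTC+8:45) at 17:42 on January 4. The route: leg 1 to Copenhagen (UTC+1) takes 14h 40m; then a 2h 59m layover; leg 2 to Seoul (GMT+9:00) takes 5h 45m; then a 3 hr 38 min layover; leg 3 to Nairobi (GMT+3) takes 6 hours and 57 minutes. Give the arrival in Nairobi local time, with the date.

21:56 on January 5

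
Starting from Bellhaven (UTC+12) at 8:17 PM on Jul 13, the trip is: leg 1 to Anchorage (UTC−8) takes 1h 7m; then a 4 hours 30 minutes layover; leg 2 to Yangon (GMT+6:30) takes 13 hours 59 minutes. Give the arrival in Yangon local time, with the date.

Convert departure to UTC: 8:17 PM − 12:00 = 8:17 AM UTC on Jul 13.
Add 1 hour and 7 minutes leg 1 → 9:24 AM UTC.
Add 4 hours and 30 minutes layover in Anchorage → 1:54 PM UTC.
Add 13 hours and 59 minutes leg 2 → 3:53 AM UTC (Jul 14).
Yangon is UTC+6:30, so local arrival = 3:53 AM + 6:30 = 10:23 AM on Jul 14.

10:23 AM on Jul 14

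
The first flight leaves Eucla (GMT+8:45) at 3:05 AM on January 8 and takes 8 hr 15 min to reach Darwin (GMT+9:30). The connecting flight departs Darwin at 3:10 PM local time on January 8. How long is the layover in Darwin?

Convert departure to UTC: 3:05 AM − 8:45 = 6:20 PM UTC on Jan 7.
Add 8 hours 15 minutes flight time → 2:35 AM UTC (Jan 8).
Darwin is UTC+9:30, so local arrival = 2:35 AM + 9:30 = 12:05 PM on Jan 8.
Layover = 3:10 PM − 12:05 PM = 3 hours 5 minutes.

3 hours 5 minutes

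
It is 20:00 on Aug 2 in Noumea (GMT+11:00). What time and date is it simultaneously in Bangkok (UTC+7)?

16:00 on August 2

Bangkok is 4:00 behind Noumea.
Shift by the zone difference: 20:00 − 4:00 = 16:00 on Aug 2 in Bangkok.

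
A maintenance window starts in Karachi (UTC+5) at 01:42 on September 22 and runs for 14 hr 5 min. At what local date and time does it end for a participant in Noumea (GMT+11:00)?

Convert start to UTC: 01:42 − 5:00 = 20:42 UTC on Sep 21.
Add 14 hours 5 minutes duration → 10:47 UTC (Sep 22).
Noumea is UTC+11:00, so local end time = 10:47 + 11:00 = 21:47 on Sep 22.

21:47 on September 22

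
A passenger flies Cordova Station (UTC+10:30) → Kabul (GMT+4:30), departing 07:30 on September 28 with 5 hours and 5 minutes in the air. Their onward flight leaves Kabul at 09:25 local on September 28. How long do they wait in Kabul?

Convert departure to UTC: 07:30 − 10:30 = 21:00 UTC on Sep 27.
Add 5 hours 5 minutes flight time → 02:05 UTC (Sep 28).
Kabul is UTC+4:30, so local arrival = 02:05 + 4:30 = 06:35 on Sep 28.
Layover = 09:25 − 06:35 = 2 hours 50 minutes.

2 hours 50 minutes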